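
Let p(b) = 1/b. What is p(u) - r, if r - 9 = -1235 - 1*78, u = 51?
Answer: 66505/51 ≈ 1304.0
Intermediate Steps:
r = -1304 (r = 9 + (-1235 - 1*78) = 9 + (-1235 - 78) = 9 - 1313 = -1304)
p(u) - r = 1/51 - 1*(-1304) = 1/51 + 1304 = 66505/51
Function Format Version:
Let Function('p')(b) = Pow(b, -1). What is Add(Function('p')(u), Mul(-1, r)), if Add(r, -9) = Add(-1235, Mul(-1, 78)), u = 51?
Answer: Rational(66505, 51) ≈ 1304.0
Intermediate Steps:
r = -1304 (r = Add(9, Add(-1235, Mul(-1, 78))) = Add(9, Add(-1235, -78)) = Add(9, -1313) = -1304)
Add(Function('p')(u), Mul(-1, r)) = Add(Pow(51, -1), Mul(-1, -1304)) = Add(Rational(1, 51), 1304) = Rational(66505, 51)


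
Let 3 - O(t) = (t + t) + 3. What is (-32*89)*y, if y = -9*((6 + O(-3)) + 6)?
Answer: 461376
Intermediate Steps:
O(t) = -2*t (O(t) = 3 - ((t + t) + 3) = 3 - (2*t + 3) = 3 - (3 + 2*t) = 3 + (-3 - 2*t) = -2*t)
y = -162 (y = -9*((6 - 2*(-3)) + 6) = -9*((6 + 6) + 6) = -9*(12 + 6) = -9*18 = -162)
(-32*89)*y = -32*89*(-162) = -2848*(-162) = 461376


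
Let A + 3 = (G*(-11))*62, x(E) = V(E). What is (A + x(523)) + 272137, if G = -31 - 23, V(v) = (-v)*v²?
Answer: -142746705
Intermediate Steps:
V(v) = -v³
x(E) = -E³
G = -54
A = 36825 (A = -3 - 54*(-11)*62 = -3 + 594*62 = -3 + 36828 = 36825)
(A + x(523)) + 272137 = (36825 - 1*523³) + 272137 = (36825 - 1*143055667) + 272137 = (36825 - 143055667) + 272137 = -143018842 + 272137 = -142746705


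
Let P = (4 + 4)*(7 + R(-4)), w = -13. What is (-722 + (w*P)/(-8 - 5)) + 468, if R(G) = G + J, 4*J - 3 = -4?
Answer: -232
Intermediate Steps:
J = -¼ (J = ¾ + (¼)*(-4) = ¾ - 1 = -¼ ≈ -0.25000)
R(G) = -¼ + G (R(G) = G - ¼ = -¼ + G)
P = 22 (P = (4 + 4)*(7 + (-¼ - 4)) = 8*(7 - 17/4) = 8*(11/4) = 22)
(-722 + (w*P)/(-8 - 5)) + 468 = (-722 + (-13*22)/(-8 - 5)) + 468 = (-722 - 286/(-13)) + 468 = (-722 - 286*(-1/13)) + 468 = (-722 + 22) + 468 = -700 + 468 = -232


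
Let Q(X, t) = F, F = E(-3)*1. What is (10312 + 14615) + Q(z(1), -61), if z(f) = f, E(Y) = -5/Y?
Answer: 74786/3 ≈ 24929.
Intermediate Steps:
F = 5/3 (F = -5/(-3)*1 = -5*(-⅓)*1 = (5/3)*1 = 5/3 ≈ 1.6667)
Q(X, t) = 5/3
(10312 + 14615) + Q(z(1), -61) = (10312 + 14615) + 5/3 = 24927 + 5/3 = 74786/3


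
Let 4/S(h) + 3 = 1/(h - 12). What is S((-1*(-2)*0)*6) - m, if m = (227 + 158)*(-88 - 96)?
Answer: 2621032/37 ≈ 70839.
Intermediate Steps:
m = -70840 (m = 385*(-184) = -70840)
S(h) = 4/(-3 + 1/(-12 + h)) (S(h) = 4/(-3 + 1/(h - 12)) = 4/(-3 + 1/(-12 + h)))
S((-1*(-2)*0)*6) - m = 4*(12 - -1*(-2)*0*6)/(-37 + 3*((-1*(-2)*0)*6)) - 1*(-70840) = 4*(12 - 2*0*6)/(-37 + 3*((2*0)*6)) + 70840 = 4*(12 - 0*6)/(-37 + 3*(0*6)) + 70840 = 4*(12 - 1*0)/(-37 + 3*0) + 70840 = 4*(12 + 0)/(-37 + 0) + 70840 = 4*12/(-37) + 70840 = 4*(-1/37)*12 + 70840 = -48/37 + 70840 = 2621032/37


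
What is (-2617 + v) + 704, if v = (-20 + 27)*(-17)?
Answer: -2032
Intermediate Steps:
v = -119 (v = 7*(-17) = -119)
(-2617 + v) + 704 = (-2617 - 119) + 704 = -2736 + 704 = -2032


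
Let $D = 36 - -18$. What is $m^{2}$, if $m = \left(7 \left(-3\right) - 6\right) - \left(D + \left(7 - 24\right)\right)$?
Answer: $4096$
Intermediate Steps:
$D = 54$ ($D = 36 + 18 = 54$)
$m = -64$ ($m = \left(7 \left(-3\right) - 6\right) - \left(54 + \left(7 - 24\right)\right) = \left(-21 - 6\right) - \left(54 + \left(7 - 24\right)\right) = -27 - \left(54 - 17\right) = -27 - 37 = -64$)
$m^{2} = \left(-64\right)^{2} = 4096$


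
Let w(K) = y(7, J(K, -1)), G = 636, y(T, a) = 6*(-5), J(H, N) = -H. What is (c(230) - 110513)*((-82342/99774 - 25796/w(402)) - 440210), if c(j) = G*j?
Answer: -3919687874085421/249435 ≈ -1.5714e+10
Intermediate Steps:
y(T, a) = -30
w(K) = -30
c(j) = 636*j
(c(230) - 110513)*((-82342/99774 - 25796/w(402)) - 440210) = (636*230 - 110513)*((-82342/99774 - 25796/(-30)) - 440210) = (146280 - 110513)*((-82342*1/99774 - 25796*(-1/30)) - 440210) = 35767*((-41171/49887 + 12898/15) - 440210) = 35767*(214274987/249435 - 440210) = 35767*(-109589506363/249435) = -3919687874085421/249435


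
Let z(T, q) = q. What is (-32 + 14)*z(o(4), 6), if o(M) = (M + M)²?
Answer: -108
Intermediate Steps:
o(M) = 4*M² (o(M) = (2*M)² = 4*M²)
(-32 + 14)*z(o(4), 6) = (-32 + 14)*6 = -18*6 = -108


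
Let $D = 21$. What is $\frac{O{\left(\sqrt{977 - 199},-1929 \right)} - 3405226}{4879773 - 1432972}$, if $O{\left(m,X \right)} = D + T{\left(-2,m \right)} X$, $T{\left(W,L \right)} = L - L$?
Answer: $- \frac{3405205}{3446801} \approx -0.98793$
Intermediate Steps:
$T{\left(W,L \right)} = 0$
$O{\left(m,X \right)} = 21$ ($O{\left(m,X \right)} = 21 + 0 X = 21 + 0 = 21$)
$\frac{O{\left(\sqrt{977 - 199},-1929 \right)} - 3405226}{4879773 - 1432972} = \frac{21 - 3405226}{4879773 - 1432972} = - \frac{3405205}{3446801}$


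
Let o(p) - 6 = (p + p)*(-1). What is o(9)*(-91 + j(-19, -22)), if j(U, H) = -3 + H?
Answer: 1392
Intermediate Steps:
o(p) = 6 - 2*p (o(p) = 6 + (p + p)*(-1) = 6 + (2*p)*(-1) = 6 - 2*p)
o(9)*(-91 + j(-19, -22)) = (6 - 2*9)*(-91 + (-3 - 22)) = (6 - 18)*(-91 - 25) = -12*(-116) = 1392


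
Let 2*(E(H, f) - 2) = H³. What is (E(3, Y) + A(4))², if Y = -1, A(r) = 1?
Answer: 1089/4 ≈ 272.25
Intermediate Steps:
E(H, f) = 2 + H³/2
(E(3, Y) + A(4))² = ((2 + (½)*3³) + 1)² = ((2 + (½)*27) + 1)² = ((2 + 27/2) + 1)² = (31/2 + 1)² = (33/2)² = 1089/4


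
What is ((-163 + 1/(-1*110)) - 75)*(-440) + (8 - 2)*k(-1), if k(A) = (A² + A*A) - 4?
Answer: 104712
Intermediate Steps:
k(A) = -4 + 2*A² (k(A) = (A² + A²) - 4 = 2*A² - 4 = -4 + 2*A²)
((-163 + 1/(-1*110)) - 75)*(-440) + (8 - 2)*k(-1) = ((-163 + 1/(-1*110)) - 75)*(-440) + (8 - 2)*(-4 + 2*(-1)²) = ((-163 + 1/(-110)) - 75)*(-440) + 6*(-4 + 2*1) = ((-163 - 1/110) - 75)*(-440) + 6*(-4 + 2) = (-17931/110 - 75)*(-440) + 6*(-2) = -26181/110*(-440) - 12 = 104724 - 12 = 104712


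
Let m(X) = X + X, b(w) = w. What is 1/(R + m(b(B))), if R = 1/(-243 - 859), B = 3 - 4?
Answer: -1102/2205 ≈ -0.49977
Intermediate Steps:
B = -1
R = -1/1102 (R = 1/(-1102) = -1/1102 ≈ -0.00090744)
m(X) = 2*X
1/(R + m(b(B))) = 1/(-1/1102 + 2*(-1)) = 1/(-1/1102 - 2) = 1/(-2205/1102) = -1102/2205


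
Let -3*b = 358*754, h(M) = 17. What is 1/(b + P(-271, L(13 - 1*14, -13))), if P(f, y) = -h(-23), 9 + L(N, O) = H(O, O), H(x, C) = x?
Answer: -3/269983 ≈ -1.1112e-5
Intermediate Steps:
L(N, O) = -9 + O
b = -269932/3 (b = -358*754/3 = -⅓*269932 = -269932/3 ≈ -89977.)
P(f, y) = -17 (P(f, y) = -1*17 = -17)
1/(b + P(-271, L(13 - 1*14, -13))) = 1/(-269932/3 - 17) = 1/(-269983/3) = -3/269983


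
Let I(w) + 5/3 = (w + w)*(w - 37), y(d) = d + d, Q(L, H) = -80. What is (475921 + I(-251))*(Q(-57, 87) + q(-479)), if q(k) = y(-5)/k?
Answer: -23771176220/479 ≈ -4.9627e+7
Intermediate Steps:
y(d) = 2*d
I(w) = -5/3 + 2*w*(-37 + w) (I(w) = -5/3 + (w + w)*(w - 37) = -5/3 + (2*w)*(-37 + w) = -5/3 + 2*w*(-37 + w))
q(k) = -10/k (q(k) = (2*(-5))/k = -10/k)
(475921 + I(-251))*(Q(-57, 87) + q(-479)) = (475921 + (-5/3 - 74*(-251) + 2*(-251)**2))*(-80 - 10/(-479)) = (475921 + (-5/3 + 18574 + 2*63001))*(-80 - 10*(-1/479)) = (475921 + (-5/3 + 18574 + 126002))*(-80 + 10/479) = (475921 + 433723/3)*(-38310/479) = (1861486/3)*(-38310/479) = -23771176220/479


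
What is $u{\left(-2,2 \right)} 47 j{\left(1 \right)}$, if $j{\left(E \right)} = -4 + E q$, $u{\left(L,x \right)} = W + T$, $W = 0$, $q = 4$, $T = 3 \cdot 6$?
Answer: $0$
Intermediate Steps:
$T = 18$
$u{\left(L,x \right)} = 18$ ($u{\left(L,x \right)} = 0 + 18 = 18$)
$j{\left(E \right)} = -4 + 4 E$ ($j{\left(E \right)} = -4 + E 4 = -4 + 4 E$)
$u{\left(-2,2 \right)} 47 j{\left(1 \right)} = 18 \cdot 47 \left(-4 + 4 \cdot 1\right) = 846 \left(-4 + 4\right) = 846 \cdot 0 = 0$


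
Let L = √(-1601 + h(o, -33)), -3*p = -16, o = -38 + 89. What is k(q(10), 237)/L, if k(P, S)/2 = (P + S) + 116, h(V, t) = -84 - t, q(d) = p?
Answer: -1075*I*√413/1239 ≈ -17.632*I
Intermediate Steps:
o = 51
p = 16/3 (p = -⅓*(-16) = 16/3 ≈ 5.3333)
q(d) = 16/3
L = 2*I*√413 (L = √(-1601 + (-84 - 1*(-33))) = √(-1601 + (-84 + 33)) = √(-1601 - 51) = √(-1652) = 2*I*√413 ≈ 40.645*I)
k(P, S) = 232 + 2*P + 2*S (k(P, S) = 2*((P + S) + 116) = 2*(116 + P + S) = 232 + 2*P + 2*S)
k(q(10), 237)/L = (232 + 2*(16/3) + 2*237)/((2*I*√413)) = (232 + 32/3 + 474)*(-I*√413/826) = 2150*(-I*√413/826)/3 = -1075*I*√413/1239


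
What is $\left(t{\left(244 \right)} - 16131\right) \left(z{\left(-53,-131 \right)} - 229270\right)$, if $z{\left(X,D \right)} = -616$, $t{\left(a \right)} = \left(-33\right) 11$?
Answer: $3791739684$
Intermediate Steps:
$t{\left(a \right)} = -363$
$\left(t{\left(244 \right)} - 16131\right) \left(z{\left(-53,-131 \right)} - 229270\right) = \left(-363 - 16131\right) \left(-616 - 229270\right) = \left(-16494\right) \left(-229886\right) = 3791739684$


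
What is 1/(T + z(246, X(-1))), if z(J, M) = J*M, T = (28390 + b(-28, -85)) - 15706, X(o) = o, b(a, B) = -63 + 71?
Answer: 1/12446 ≈ 8.0347e-5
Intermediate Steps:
b(a, B) = 8
T = 12692 (T = (28390 + 8) - 15706 = 28398 - 15706 = 12692)
1/(T + z(246, X(-1))) = 1/(12692 + 246*(-1)) = 1/(12692 - 246) = 1/12446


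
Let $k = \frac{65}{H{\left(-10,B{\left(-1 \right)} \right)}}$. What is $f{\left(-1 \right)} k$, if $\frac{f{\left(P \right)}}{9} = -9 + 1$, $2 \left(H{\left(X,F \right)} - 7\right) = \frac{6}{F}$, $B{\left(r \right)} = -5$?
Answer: $- \frac{2925}{4} \approx -731.25$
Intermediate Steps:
$H{\left(X,F \right)} = 7 + \frac{3}{F}$ ($H{\left(X,F \right)} = 7 + \frac{6 \frac{1}{F}}{2} = 7 + \frac{3}{F}$)
$f{\left(P \right)} = -72$ ($f{\left(P \right)} = 9 \left(-9 + 1\right) = 9 \left(-8\right) = -72$)
$k = \frac{325}{32}$ ($k = \frac{65}{7 + \frac{3}{-5}} = \frac{65}{7 + 3 \left(- \frac{1}{5}\right)} = \frac{65}{7 - \frac{3}{5}} = \frac{65}{\frac{32}{5}} = 65 \cdot \frac{5}{32} = \frac{325}{32} \approx 10.156$)
$f{\left(-1 \right)} k = \left(-72\right) \frac{325}{32} = - \frac{2925}{4}$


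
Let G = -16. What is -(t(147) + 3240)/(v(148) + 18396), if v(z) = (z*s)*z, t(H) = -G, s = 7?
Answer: -814/42931 ≈ -0.018961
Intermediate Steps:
t(H) = 16 (t(H) = -1*(-16) = 16)
v(z) = 7*z² (v(z) = (z*7)*z = (7*z)*z = 7*z²)
-(t(147) + 3240)/(v(148) + 18396) = -(16 + 3240)/(7*148² + 18396) = -3256/(7*21904 + 18396) = -3256/(153328 + 18396) = -3256/171724 = -1*814/42931 = -814/42931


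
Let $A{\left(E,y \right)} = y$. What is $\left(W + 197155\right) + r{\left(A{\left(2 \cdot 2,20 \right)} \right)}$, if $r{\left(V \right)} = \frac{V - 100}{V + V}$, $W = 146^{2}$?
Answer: $218469$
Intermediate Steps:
$W = 21316$
$r{\left(V \right)} = \frac{-100 + V}{2 V}$
$\left(W + 197155\right) + r{\left(A{\left(2 \cdot 2,20 \right)} \right)} = \left(21316 + 197155\right) + \frac{-100 + 20}{2 \cdot 20} = 218471 + \frac{1}{2} \cdot \frac{1}{20} \left(-80\right) = 218471 - 2 = 218469$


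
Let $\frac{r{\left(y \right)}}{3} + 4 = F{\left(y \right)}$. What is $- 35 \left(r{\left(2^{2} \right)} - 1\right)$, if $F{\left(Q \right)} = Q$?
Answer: $35$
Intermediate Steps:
$r{\left(y \right)} = -12 + 3 y$
$- 35 \left(r{\left(2^{2} \right)} - 1\right) = - 35 \left(\left(-12 + 3 \cdot 2^{2}\right) - 1\right) = - 35 \left(\left(-12 + 3 \cdot 4\right) - 1\right) = - 35 \left(\left(-12 + 12\right) - 1\right) = - 35 \left(0 - 1\right) = \left(-35\right) \left(-1\right) = 35$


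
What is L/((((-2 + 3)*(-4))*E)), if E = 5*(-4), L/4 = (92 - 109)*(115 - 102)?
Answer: -221/20 ≈ -11.050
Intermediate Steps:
L = -884 (L = 4*((92 - 109)*(115 - 102)) = 4*(-17*13) = 4*(-221) = -884)
E = -20
L/((((-2 + 3)*(-4))*E)) = -884*1/(80*(-2 + 3)) = -884/((1*(-4))*(-20)) = -884/((-4*(-20))) = -884/80 = -884*1/80 = -221/20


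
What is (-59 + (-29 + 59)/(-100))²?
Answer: 351649/100 ≈ 3516.5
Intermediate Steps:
(-59 + (-29 + 59)/(-100))² = (-59 + 30*(-1/100))² = (-59 - 3/10)² = (-593/10)² = 351649/100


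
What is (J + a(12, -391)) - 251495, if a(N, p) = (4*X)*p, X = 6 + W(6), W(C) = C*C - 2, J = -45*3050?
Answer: -451305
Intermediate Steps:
J = -137250
W(C) = -2 + C² (W(C) = C² - 2 = -2 + C²)
X = 40 (X = 6 + (-2 + 6²) = 6 + (-2 + 36) = 6 + 34 = 40)
a(N, p) = 160*p (a(N, p) = (4*40)*p = 160*p)
(J + a(12, -391)) - 251495 = (-137250 + 160*(-391)) - 251495 = (-137250 - 62560) - 251495 = -199810 - 251495 = -451305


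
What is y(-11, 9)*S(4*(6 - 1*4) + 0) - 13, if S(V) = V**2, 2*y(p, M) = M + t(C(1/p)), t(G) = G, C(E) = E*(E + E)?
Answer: 33339/121 ≈ 275.53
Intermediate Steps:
C(E) = 2*E**2 (C(E) = E*(2*E) = 2*E**2)
y(p, M) = p**(-2) + M/2 (y(p, M) = (M + 2*(1/p)**2)/2 = (M + 2/p**2)/2 = p**(-2) + M/2)
y(-11, 9)*S(4*(6 - 1*4) + 0) - 13 = ((-11)**(-2) + (1/2)*9)*(4*(6 - 1*4) + 0)**2 - 13 = (1/121 + 9/2)*(4*(6 - 4) + 0)**2 - 13 = 1091*(4*2 + 0)**2/242 - 13 = 1091*(8 + 0)**2/242 - 13 = (1091/242)*8**2 - 13 = (1091/242)*64 - 13 = 34912/121 - 13 = 33339/121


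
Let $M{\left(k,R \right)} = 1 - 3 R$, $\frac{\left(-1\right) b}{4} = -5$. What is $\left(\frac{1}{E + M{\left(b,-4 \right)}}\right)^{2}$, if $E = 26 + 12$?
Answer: $\frac{1}{2601} \approx 0.00038447$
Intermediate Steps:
$b = 20$ ($b = \left(-4\right) \left(-5\right) = 20$)
$E = 38$
$\left(\frac{1}{E + M{\left(b,-4 \right)}}\right)^{2} = \left(\frac{1}{38 + \left(1 - -12\right)}\right)^{2} = \left(\frac{1}{38 + \left(1 + 12\right)}\right)^{2} = \left(\frac{1}{38 + 13}\right)^{2} = \left(\frac{1}{51}\right)^{2} = \frac{1}{2601}$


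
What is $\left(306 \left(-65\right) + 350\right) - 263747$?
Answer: $-283287$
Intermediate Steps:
$\left(306 \left(-65\right) + 350\right) - 263747 = \left(-19890 + 350\right) - 263747 = -19540 - 263747 = -283287$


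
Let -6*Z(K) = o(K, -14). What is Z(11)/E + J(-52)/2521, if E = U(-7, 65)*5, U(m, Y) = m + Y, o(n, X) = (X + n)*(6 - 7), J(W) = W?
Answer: -32681/1462180 ≈ -0.022351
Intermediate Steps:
o(n, X) = -X - n (o(n, X) = (X + n)*(-1) = -X - n)
U(m, Y) = Y + m
Z(K) = -7/3 + K/6 (Z(K) = -(-1*(-14) - K)/6 = -(14 - K)/6 = -7/3 + K/6)
E = 290 (E = (65 - 7)*5 = 58*5 = 290)
Z(11)/E + J(-52)/2521 = (-7/3 + (⅙)*11)/290 - 52/2521 = (-7/3 + 11/6)*(1/290) - 52*1/2521 = -½*1/290 - 52/2521 = -1/580 - 52/2521 = -32681/1462180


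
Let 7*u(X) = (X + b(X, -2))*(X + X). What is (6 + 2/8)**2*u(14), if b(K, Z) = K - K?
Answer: 4375/2 ≈ 2187.5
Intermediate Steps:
b(K, Z) = 0
u(X) = 2*X**2/7 (u(X) = ((X + 0)*(X + X))/7 = (X*(2*X))/7 = (2*X**2)/7 = 2*X**2/7)
(6 + 2/8)**2*u(14) = (6 + 2/8)**2*((2/7)*14**2) = (6 + 2*(1/8))**2*((2/7)*196) = (6 + 1/4)**2*56 = (25/4)**2*56 = (625/16)*56 = 4375/2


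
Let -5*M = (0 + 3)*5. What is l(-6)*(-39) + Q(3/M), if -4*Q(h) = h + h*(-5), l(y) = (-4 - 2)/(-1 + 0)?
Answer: -235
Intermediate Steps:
l(y) = 6 (l(y) = -6/(-1) = -6*(-1) = 6)
M = -3 (M = -(0 + 3)*5/5 = -3*5/5 = -1/5*15 = -3)
Q(h) = h (Q(h) = -(h + h*(-5))/4 = -(h - 5*h)/4 = -(-1)*h = h)
l(-6)*(-39) + Q(3/M) = 6*(-39) + 3/(-3) = -234 + 3*(-1/3) = -234 - 1 = -235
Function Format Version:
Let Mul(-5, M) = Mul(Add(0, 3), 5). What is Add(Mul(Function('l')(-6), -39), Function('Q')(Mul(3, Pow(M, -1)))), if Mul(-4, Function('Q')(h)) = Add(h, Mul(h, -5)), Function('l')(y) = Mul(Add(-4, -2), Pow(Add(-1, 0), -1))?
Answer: -235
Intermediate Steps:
Function('l')(y) = 6 (Function('l')(y) = Mul(-6, Pow(-1, -1)) = Mul(-6, -1) = 6)
M = -3 (M = Mul(Rational(-1, 5), Mul(Add(0, 3), 5)) = Mul(Rational(-1, 5), Mul(3, 5)) = Mul(Rational(-1, 5), 15) = -3)
Function('Q')(h) = h (Function('Q')(h) = Mul(Rational(-1, 4), Add(h, Mul(h, -5))) = Mul(Rational(-1, 4), Add(h, Mul(-5, h))) = Mul(Rational(-1, 4), Mul(-4, h)) = h)
Add(Mul(Function('l')(-6), -39), Function('Q')(Mul(3, Pow(M, -1)))) = Add(Mul(6, -39), Mul(3, Pow(-3, -1))) = Add(-234, Mul(3, Rational(-1, 3))) = Add(-234, -1) = -235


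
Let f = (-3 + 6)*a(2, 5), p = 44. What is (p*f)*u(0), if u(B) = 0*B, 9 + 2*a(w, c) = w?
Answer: 0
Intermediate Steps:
a(w, c) = -9/2 + w/2
u(B) = 0
f = -21/2 (f = (-3 + 6)*(-9/2 + (½)*2) = 3*(-9/2 + 1) = 3*(-7/2) = -21/2 ≈ -10.500)
(p*f)*u(0) = (44*(-21/2))*0 = -462*0 = 0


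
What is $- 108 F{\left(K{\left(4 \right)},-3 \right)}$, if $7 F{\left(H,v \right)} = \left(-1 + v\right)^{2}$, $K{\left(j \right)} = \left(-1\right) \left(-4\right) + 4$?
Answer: $- \frac{1728}{7} \approx -246.86$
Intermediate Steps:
$K{\left(j \right)} = 8$ ($K{\left(j \right)} = 4 + 4 = 8$)
$F{\left(H,v \right)} = \frac{\left(-1 + v\right)^{2}}{7}$
$- 108 F{\left(K{\left(4 \right)},-3 \right)} = - 108 \frac{\left(-1 - 3\right)^{2}}{7} = - 108 \frac{\left(-4\right)^{2}}{7} = - 108 \cdot \frac{1}{7} \cdot 16 = \left(-108\right) \frac{16}{7} = - \frac{1728}{7}$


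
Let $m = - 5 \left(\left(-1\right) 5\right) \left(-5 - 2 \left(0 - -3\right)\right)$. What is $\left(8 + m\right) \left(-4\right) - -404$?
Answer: $1472$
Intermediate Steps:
$m = -275$ ($m = \left(-5\right) \left(-5\right) \left(-5 - 2 \left(0 + 3\right)\right) = 25 \left(-5 - 6\right) = 25 \left(-11\right) = -275$)
$\left(8 + m\right) \left(-4\right) - -404 = \left(8 - 275\right) \left(-4\right) - -404 = \left(-267\right) \left(-4\right) + 404 = 1068 + 404 = 1472$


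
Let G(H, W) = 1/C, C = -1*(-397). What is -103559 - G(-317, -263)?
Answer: -41112924/397 ≈ -1.0356e+5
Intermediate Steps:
C = 397
G(H, W) = 1/397
-103559 - G(-317, -263) = -103559 - 1*1/397 = -103559 - 1/397 = -41112924/397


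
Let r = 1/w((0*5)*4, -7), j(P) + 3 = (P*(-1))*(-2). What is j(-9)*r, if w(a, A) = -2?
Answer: 21/2 ≈ 10.500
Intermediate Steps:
j(P) = -3 + 2*P (j(P) = -3 + (P*(-1))*(-2) = -3 - P*(-2) = -3 + 2*P)
r = -½ (r = 1/(-2) = -½ ≈ -0.50000)
j(-9)*r = (-3 + 2*(-9))*(-½) = (-3 - 18)*(-½) = -21*(-½) = 21/2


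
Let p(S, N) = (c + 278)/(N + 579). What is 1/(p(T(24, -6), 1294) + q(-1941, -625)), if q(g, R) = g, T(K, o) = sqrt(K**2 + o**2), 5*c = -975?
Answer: -1873/3635410 ≈ -0.00051521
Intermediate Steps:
c = -195 (c = (1/5)*(-975) = -195)
p(S, N) = 83/(579 + N) (p(S, N) = (-195 + 278)/(N + 579) = 83/(579 + N))
1/(p(T(24, -6), 1294) + q(-1941, -625)) = 1/(83/(579 + 1294) - 1941) = 1/(83/1873 - 1941) = 1/(-3635410/1873) = -1873/3635410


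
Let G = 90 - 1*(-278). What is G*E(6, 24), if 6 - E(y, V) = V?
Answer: -6624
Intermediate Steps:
E(y, V) = 6 - V
G = 368 (G = 90 + 278 = 368)
G*E(6, 24) = 368*(6 - 1*24) = 368*(6 - 24) = 368*(-18) = -6624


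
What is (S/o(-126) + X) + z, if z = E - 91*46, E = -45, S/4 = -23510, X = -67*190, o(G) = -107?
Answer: -1720787/107 ≈ -16082.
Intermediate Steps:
X = -12730
S = -94040 (S = 4*(-23510) = -94040)
z = -4231 (z = -45 - 91*46 = -45 - 4186 = -4231)
(S/o(-126) + X) + z = (-94040/(-107) - 12730) - 4231 = (-94040*(-1/107) - 12730) - 4231 = (94040/107 - 12730) - 4231 = -1268070/107 - 4231 = -1720787/107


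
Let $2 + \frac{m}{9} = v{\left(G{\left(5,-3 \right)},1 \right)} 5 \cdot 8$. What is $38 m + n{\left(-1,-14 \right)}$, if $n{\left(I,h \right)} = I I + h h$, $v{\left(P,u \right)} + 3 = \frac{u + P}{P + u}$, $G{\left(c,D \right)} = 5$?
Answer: $-27847$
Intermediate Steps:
$v{\left(P,u \right)} = -2$ ($v{\left(P,u \right)} = -3 + \frac{u + P}{P + u} = -3 + \frac{P + u}{P + u} = -3 + 1 = -2$)
$n{\left(I,h \right)} = I^{2} + h^{2}$
$m = -738$ ($m = -18 + 9 \left(-2\right) 5 \cdot 8 = -18 + 9 \left(\left(-10\right) 8\right) = -18 + 9 \left(-80\right) = -18 - 720 = -738$)
$38 m + n{\left(-1,-14 \right)} = 38 \left(-738\right) + \left(\left(-1\right)^{2} + \left(-14\right)^{2}\right) = -28044 + \left(1 + 196\right) = -28044 + 197 = -27847$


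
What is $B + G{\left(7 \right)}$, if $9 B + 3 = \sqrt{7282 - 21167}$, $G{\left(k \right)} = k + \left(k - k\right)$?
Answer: $\frac{20}{3} + \frac{i \sqrt{13885}}{9} \approx 6.6667 + 13.093 i$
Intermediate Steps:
$G{\left(k \right)} = k$ ($G{\left(k \right)} = k + 0 = k$)
$B = - \frac{1}{3} + \frac{i \sqrt{13885}}{9}$ ($B = - \frac{1}{3} + \frac{\sqrt{7282 - 21167}}{9} = - \frac{1}{3} + \frac{\sqrt{-13885}}{9} = - \frac{1}{3} + \frac{i \sqrt{13885}}{9} \approx -0.33333 + 13.093 i$)
$B + G{\left(7 \right)} = \left(- \frac{1}{3} + \frac{i \sqrt{13885}}{9}\right) + 7 = \frac{20}{3} + \frac{i \sqrt{13885}}{9}$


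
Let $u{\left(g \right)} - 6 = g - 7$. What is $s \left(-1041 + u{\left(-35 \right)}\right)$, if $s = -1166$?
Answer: $1255782$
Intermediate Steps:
$u{\left(g \right)} = -1 + g$ ($u{\left(g \right)} = 6 + \left(g - 7\right) = 6 + \left(-7 + g\right) = -1 + g$)
$s \left(-1041 + u{\left(-35 \right)}\right) = - 1166 \left(-1041 - 36\right) = \left(-1166\right) \left(-1077\right) = 1255782$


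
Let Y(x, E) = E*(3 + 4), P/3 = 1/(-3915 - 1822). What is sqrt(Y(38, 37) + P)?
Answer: 22*sqrt(17612590)/5737 ≈ 16.093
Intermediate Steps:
P = -3/5737 (P = 3/(-3915 - 1822) = 3/(-5737) = 3*(-1/5737) = -3/5737 ≈ -0.00052292)
Y(x, E) = 7*E (Y(x, E) = E*7 = 7*E)
sqrt(Y(38, 37) + P) = sqrt(7*37 - 3/5737) = sqrt(259 - 3/5737) = sqrt(1485880/5737) = 22*sqrt(17612590)/5737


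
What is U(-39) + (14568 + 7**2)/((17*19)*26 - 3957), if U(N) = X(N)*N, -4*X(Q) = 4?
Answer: 187816/4441 ≈ 42.291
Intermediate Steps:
X(Q) = -1 (X(Q) = -1/4*4 = -1)
U(N) = -N
U(-39) + (14568 + 7**2)/((17*19)*26 - 3957) = -1*(-39) + (14568 + 7**2)/((17*19)*26 - 3957) = 39 + (14568 + 49)/(323*26 - 3957) = 39 + 14617/(8398 - 3957) = 39 + 14617/4441 = 187816/4441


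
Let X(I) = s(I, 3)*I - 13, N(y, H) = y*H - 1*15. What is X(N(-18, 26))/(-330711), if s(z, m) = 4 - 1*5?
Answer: -470/330711 ≈ -0.0014212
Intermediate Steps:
N(y, H) = -15 + H*y (N(y, H) = H*y - 15 = -15 + H*y)
s(z, m) = -1 (s(z, m) = 4 - 5 = -1)
X(I) = -13 - I (X(I) = -I - 13 = -13 - I)
X(N(-18, 26))/(-330711) = (-13 - (-15 + 26*(-18)))/(-330711) = (-13 - (-15 - 468))*(-1/330711) = (-13 - 1*(-483))*(-1/330711) = (-13 + 483)*(-1/330711) = 470*(-1/330711) = -470/330711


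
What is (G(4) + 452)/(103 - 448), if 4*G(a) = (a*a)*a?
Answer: -156/115 ≈ -1.3565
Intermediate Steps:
G(a) = a³/4 (G(a) = ((a*a)*a)/4 = (a²*a)/4 = a³/4)
(G(4) + 452)/(103 - 448) = ((¼)*4³ + 452)/(103 - 448) = ((¼)*64 + 452)/(-345) = (16 + 452)*(-1/345) = 468*(-1/345) = -156/115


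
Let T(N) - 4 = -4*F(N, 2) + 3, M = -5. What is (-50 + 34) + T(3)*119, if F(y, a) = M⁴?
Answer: -296683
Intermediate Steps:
F(y, a) = 625 (F(y, a) = (-5)⁴ = 625)
T(N) = -2493 (T(N) = 4 + (-4*625 + 3) = 4 + (-2500 + 3) = 4 - 2497 = -2493)
(-50 + 34) + T(3)*119 = (-50 + 34) - 2493*119 = -16 - 296667 = -296683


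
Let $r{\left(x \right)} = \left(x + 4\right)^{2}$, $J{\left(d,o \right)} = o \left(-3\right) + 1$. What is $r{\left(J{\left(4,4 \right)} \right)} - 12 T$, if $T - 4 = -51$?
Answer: $613$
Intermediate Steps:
$T = -47$ ($T = 4 - 51 = -47$)
$J{\left(d,o \right)} = 1 - 3 o$ ($J{\left(d,o \right)} = - 3 o + 1 = 1 - 3 o$)
$r{\left(x \right)} = \left(4 + x\right)^{2}$
$r{\left(J{\left(4,4 \right)} \right)} - 12 T = \left(4 + \left(1 - 12\right)\right)^{2} - -564 = \left(4 + \left(1 - 12\right)\right)^{2} + 564 = \left(4 - 11\right)^{2} + 564 = \left(-7\right)^{2} + 564 = 49 + 564 = 613$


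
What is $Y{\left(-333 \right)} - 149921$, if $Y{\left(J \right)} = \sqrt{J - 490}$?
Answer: $-149921 + i \sqrt{823} \approx -1.4992 \cdot 10^{5} + 28.688 i$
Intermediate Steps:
$Y{\left(J \right)} = \sqrt{-490 + J}$
$Y{\left(-333 \right)} - 149921 = \sqrt{-490 - 333} - 149921 = \sqrt{-823} - 149921 = i \sqrt{823} - 149921 = -149921 + i \sqrt{823}$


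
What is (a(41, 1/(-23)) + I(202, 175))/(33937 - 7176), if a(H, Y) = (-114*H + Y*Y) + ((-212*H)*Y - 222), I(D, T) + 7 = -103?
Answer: -349751/2022367 ≈ -0.17294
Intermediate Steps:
I(D, T) = -110 (I(D, T) = -7 - 103 = -110)
a(H, Y) = -222 + Y² - 114*H - 212*H*Y (a(H, Y) = (-114*H + Y²) + (-212*H*Y - 222) = (Y² - 114*H) + (-222 - 212*H*Y) = -222 + Y² - 114*H - 212*H*Y)
(a(41, 1/(-23)) + I(202, 175))/(33937 - 7176) = ((-222 + (1/(-23))² - 114*41 - 212*41/(-23)) - 110)/(33937 - 7176) = ((-222 + (-1/23)² - 4674 - 212*41*(-1/23)) - 110)/26761 = ((-222 + 1/529 - 4674 + 8692/23) - 110)*(1/26761) = (-2390067/529 - 110)*(1/26761) = -2448257/529*1/26761 = -349751/2022367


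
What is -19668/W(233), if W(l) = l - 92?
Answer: -6556/47 ≈ -139.49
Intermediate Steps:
W(l) = -92 + l
-19668/W(233) = -19668/(-92 + 233) = -19668/141 = -19668*1/141 = -6556/47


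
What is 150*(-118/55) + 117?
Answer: -2253/11 ≈ -204.82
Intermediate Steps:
150*(-118/55) + 117 = -3540/11 + 117 = -2253/11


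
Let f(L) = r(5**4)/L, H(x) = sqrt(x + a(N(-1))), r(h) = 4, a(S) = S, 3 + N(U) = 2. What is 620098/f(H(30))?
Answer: 310049*sqrt(29)/2 ≈ 8.3483e+5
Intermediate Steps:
N(U) = -1 (N(U) = -3 + 2 = -1)
H(x) = sqrt(-1 + x) (H(x) = sqrt(x - 1) = sqrt(-1 + x))
f(L) = 4/L
620098/f(H(30)) = 620098/((4/(sqrt(-1 + 30)))) = 620098/((4/(sqrt(29)))) = 620098/((4*(sqrt(29)/29))) = 620098/((4*sqrt(29)/29)) = 620098*(sqrt(29)/4) = 310049*sqrt(29)/2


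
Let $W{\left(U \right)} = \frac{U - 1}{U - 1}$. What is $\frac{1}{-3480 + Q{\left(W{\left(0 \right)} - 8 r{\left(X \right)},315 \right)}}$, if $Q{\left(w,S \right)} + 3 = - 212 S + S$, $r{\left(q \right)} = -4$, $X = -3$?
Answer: $- \frac{1}{69948} \approx -1.4296 \cdot 10^{-5}$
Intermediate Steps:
$W{\left(U \right)} = 1$ ($W{\left(U \right)} = \frac{-1 + U}{-1 + U} = 1$)
$Q{\left(w,S \right)} = -3 - 211 S$ ($Q{\left(w,S \right)} = -3 + \left(- 212 S + S\right) = -3 - 211 S$)
$\frac{1}{-3480 + Q{\left(W{\left(0 \right)} - 8 r{\left(X \right)},315 \right)}} = \frac{1}{-3480 - 66468} = \frac{1}{-69948} = - \frac{1}{69948}$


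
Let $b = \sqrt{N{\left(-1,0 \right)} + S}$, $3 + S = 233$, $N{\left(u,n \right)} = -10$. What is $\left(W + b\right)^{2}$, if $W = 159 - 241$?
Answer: $6944 - 328 \sqrt{55} \approx 4511.5$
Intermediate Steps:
$S = 230$ ($S = -3 + 233 = 230$)
$W = -82$
$b = 2 \sqrt{55}$ ($b = \sqrt{-10 + 230} = \sqrt{220} = 2 \sqrt{55} \approx 14.832$)
$\left(W + b\right)^{2} = \left(-82 + 2 \sqrt{55}\right)^{2}$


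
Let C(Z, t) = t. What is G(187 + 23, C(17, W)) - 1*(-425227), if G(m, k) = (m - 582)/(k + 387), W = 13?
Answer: 42522607/100 ≈ 4.2523e+5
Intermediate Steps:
G(m, k) = (-582 + m)/(387 + k)
G(187 + 23, C(17, W)) - 1*(-425227) = (-582 + (187 + 23))/(387 + 13) - 1*(-425227) = (-582 + 210)/400 + 425227 = (1/400)*(-372) + 425227 = -93/100 + 425227 = 42522607/100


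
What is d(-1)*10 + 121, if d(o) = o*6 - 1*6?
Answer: 1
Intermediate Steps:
d(o) = -6 + 6*o (d(o) = 6*o - 6 = -6 + 6*o)
d(-1)*10 + 121 = (-6 + 6*(-1))*10 + 121 = (-6 - 6)*10 + 121 = -12*10 + 121 = -120 + 121 = 1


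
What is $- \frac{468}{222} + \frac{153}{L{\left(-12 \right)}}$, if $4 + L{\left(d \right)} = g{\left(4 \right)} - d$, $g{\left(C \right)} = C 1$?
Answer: $\frac{1575}{148} \approx 10.642$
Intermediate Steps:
$g{\left(C \right)} = C$
$L{\left(d \right)} = - d$ ($L{\left(d \right)} = -4 - \left(-4 + d\right) = - d$)
$- \frac{468}{222} + \frac{153}{L{\left(-12 \right)}} = - \frac{468}{222} + \frac{153}{\left(-1\right) \left(-12\right)} = \left(-468\right) \frac{1}{222} + \frac{153}{12} = - \frac{78}{37} + 153 \cdot \frac{1}{12} = - \frac{78}{37} + \frac{51}{4} = \frac{1575}{148}$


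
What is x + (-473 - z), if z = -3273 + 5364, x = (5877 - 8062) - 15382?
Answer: -20131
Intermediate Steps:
x = -17567 (x = -2185 - 15382 = -17567)
z = 2091
x + (-473 - z) = -17567 + (-473 - 1*2091) = -17567 + (-473 - 2091) = -17567 - 2564 = -20131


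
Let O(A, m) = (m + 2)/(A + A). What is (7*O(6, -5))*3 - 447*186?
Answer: -332589/4 ≈ -83147.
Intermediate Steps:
O(A, m) = (2 + m)/(2*A) (O(A, m) = (2 + m)/((2*A)) = (2 + m)*(1/(2*A)) = (2 + m)/(2*A))
(7*O(6, -5))*3 - 447*186 = (7*((1/2)*(2 - 5)/6))*3 - 447*186 = (7*((1/2)*(1/6)*(-3)))*3 - 83142 = (7*(-1/4))*3 - 83142 = -7/4*3 - 83142 = -21/4 - 83142 = -332589/4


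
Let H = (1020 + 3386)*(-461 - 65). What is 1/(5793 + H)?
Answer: -1/2311763 ≈ -4.3257e-7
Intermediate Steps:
H = -2317556 (H = 4406*(-526) = -2317556)
1/(5793 + H) = 1/(5793 - 2317556) = 1/(-2311763) = -1/2311763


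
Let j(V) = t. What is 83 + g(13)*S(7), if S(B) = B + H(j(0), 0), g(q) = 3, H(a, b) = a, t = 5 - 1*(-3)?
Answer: 128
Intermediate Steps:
t = 8 (t = 5 + 3 = 8)
j(V) = 8
S(B) = 8 + B (S(B) = B + 8 = 8 + B)
83 + g(13)*S(7) = 83 + 3*(8 + 7) = 83 + 3*15 = 83 + 45 = 128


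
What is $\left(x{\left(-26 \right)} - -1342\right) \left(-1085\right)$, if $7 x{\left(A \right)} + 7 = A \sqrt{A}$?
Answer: $-1454985 + 4030 i \sqrt{26} \approx -1.455 \cdot 10^{6} + 20549.0 i$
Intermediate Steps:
$x{\left(A \right)} = -1 + \frac{A^{\frac{3}{2}}}{7}$ ($x{\left(A \right)} = -1 + \frac{A \sqrt{A}}{7} = -1 + \frac{A^{\frac{3}{2}}}{7}$)
$\left(x{\left(-26 \right)} - -1342\right) \left(-1085\right) = \left(\left(-1 + \frac{\left(-26\right)^{\frac{3}{2}}}{7}\right) - -1342\right) \left(-1085\right) = \left(\left(-1 + \frac{\left(-26\right) i \sqrt{26}}{7}\right) + 1342\right) \left(-1085\right) = \left(\left(-1 - \frac{26 i \sqrt{26}}{7}\right) + 1342\right) \left(-1085\right) = \left(1341 - \frac{26 i \sqrt{26}}{7}\right) \left(-1085\right) = -1454985 + 4030 i \sqrt{26}$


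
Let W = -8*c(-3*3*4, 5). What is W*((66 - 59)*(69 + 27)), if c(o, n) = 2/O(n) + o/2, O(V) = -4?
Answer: 99456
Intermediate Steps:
c(o, n) = -½ + o/2 (c(o, n) = 2/(-4) + o/2 = 2*(-¼) + o*(½) = -½ + o/2)
W = 148 (W = -8*(-½ + (-3*3*4)/2) = -8*(-½ + (-9*4)/2) = -8*(-½ + (½)*(-36)) = -8*(-½ - 18) = -8*(-37/2) = 148)
W*((66 - 59)*(69 + 27)) = 148*((66 - 59)*(69 + 27)) = 148*(7*96) = 148*672 = 99456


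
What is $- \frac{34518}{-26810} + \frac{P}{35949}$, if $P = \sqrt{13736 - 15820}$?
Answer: $\frac{17259}{13405} + \frac{2 i \sqrt{521}}{35949} \approx 1.2875 + 0.0012699 i$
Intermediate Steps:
$P = 2 i \sqrt{521}$ ($P = \sqrt{-2084} = 2 i \sqrt{521} \approx 45.651 i$)
$- \frac{34518}{-26810} + \frac{P}{35949} = - \frac{34518}{-26810} + \frac{2 i \sqrt{521}}{35949} = \left(-34518\right) \left(- \frac{1}{26810}\right) + 2 i \sqrt{521} \cdot \frac{1}{35949} = \frac{17259}{13405} + \frac{2 i \sqrt{521}}{35949}$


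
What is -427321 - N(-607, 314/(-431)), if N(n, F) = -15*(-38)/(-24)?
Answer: -1709189/4 ≈ -4.2730e+5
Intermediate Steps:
N(n, F) = -95/4 (N(n, F) = 570*(-1/24) = -95/4)
-427321 - N(-607, 314/(-431)) = -427321 - 1*(-95/4) = -427321 + 95/4 = -1709189/4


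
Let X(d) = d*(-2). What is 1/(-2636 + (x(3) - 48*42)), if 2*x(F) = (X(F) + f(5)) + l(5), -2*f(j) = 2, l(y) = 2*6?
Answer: -2/9299 ≈ -0.00021508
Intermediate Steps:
l(y) = 12
X(d) = -2*d
f(j) = -1 (f(j) = -1/2*2 = -1)
x(F) = 11/2 - F (x(F) = ((-2*F - 1) + 12)/2 = ((-1 - 2*F) + 12)/2 = (11 - 2*F)/2 = 11/2 - F)
1/(-2636 + (x(3) - 48*42)) = 1/(-2636 + ((11/2 - 1*3) - 48*42)) = 1/(-2636 + ((11/2 - 3) - 2016)) = 1/(-2636 + (5/2 - 2016)) = 1/(-2636 - 4027/2) = 1/(-9299/2) = -2/9299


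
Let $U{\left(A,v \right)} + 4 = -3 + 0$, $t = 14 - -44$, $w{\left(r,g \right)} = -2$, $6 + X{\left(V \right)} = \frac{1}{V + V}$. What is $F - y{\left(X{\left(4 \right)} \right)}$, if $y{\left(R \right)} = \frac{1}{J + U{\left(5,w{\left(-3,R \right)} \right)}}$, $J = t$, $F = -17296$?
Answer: $- \frac{882097}{51} \approx -17296.0$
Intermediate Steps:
$X{\left(V \right)} = -6 + \frac{1}{2 V}$ ($X{\left(V \right)} = -6 + \frac{1}{V + V} = -6 + \frac{1}{2 V}$)
$t = 58$ ($t = 14 + 44 = 58$)
$U{\left(A,v \right)} = -7$ ($U{\left(A,v \right)} = -4 + \left(-3 + 0\right) = -4 - 3 = -7$)
$J = 58$
$y{\left(R \right)} = \frac{1}{51}$ ($y{\left(R \right)} = \frac{1}{58 - 7} = \frac{1}{51}$)
$F - y{\left(X{\left(4 \right)} \right)} = -17296 - \frac{1}{51} = - \frac{882097}{51}$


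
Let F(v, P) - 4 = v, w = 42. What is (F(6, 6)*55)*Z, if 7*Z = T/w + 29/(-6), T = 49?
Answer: -6050/21 ≈ -288.10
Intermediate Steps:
F(v, P) = 4 + v
Z = -11/21 (Z = (49/42 + 29/(-6))/7 = (49*(1/42) + 29*(-1/6))/7 = (7/6 - 29/6)/7 = (1/7)*(-11/3) = -11/21 ≈ -0.52381)
(F(6, 6)*55)*Z = ((4 + 6)*55)*(-11/21) = (10*55)*(-11/21) = 550*(-11/21) = -6050/21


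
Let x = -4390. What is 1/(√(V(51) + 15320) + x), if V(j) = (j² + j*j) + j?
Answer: -4390/19251527 - √20573/19251527 ≈ -0.00023548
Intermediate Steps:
V(j) = j + 2*j² (V(j) = (j² + j²) + j = 2*j² + j = j + 2*j²)
1/(√(V(51) + 15320) + x) = 1/(√(51*(1 + 2*51) + 15320) - 4390) = 1/(√(51*(1 + 102) + 15320) - 4390) = 1/(√(51*103 + 15320) - 4390) = 1/(√(5253 + 15320) - 4390) = 1/(√20573 - 4390) = 1/(-4390 + √20573)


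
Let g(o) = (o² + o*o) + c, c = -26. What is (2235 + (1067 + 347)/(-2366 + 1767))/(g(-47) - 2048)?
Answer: 1337351/1404056 ≈ 0.95249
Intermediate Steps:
g(o) = -26 + 2*o² (g(o) = (o² + o*o) - 26 = (o² + o²) - 26 = 2*o² - 26 = -26 + 2*o²)
(2235 + (1067 + 347)/(-2366 + 1767))/(g(-47) - 2048) = (2235 + (1067 + 347)/(-2366 + 1767))/((-26 + 2*(-47)²) - 2048) = (2235 + 1414/(-599))/((-26 + 2*2209) - 2048) = (2235 + 1414*(-1/599))/((-26 + 4418) - 2048) = (2235 - 1414/599)/(4392 - 2048) = (1337351/599)/2344 = (1337351/599)*(1/2344) = 1337351/1404056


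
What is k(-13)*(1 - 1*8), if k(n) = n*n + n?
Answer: -1092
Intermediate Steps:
k(n) = n + n**2 (k(n) = n**2 + n = n + n**2)
k(-13)*(1 - 1*8) = (-13*(1 - 13))*(1 - 1*8) = (-13*(-12))*(1 - 8) = 156*(-7) = -1092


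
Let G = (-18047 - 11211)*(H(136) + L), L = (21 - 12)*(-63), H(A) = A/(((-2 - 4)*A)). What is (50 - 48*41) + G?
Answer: 49776733/3 ≈ 1.6592e+7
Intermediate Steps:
H(A) = -1/6 (H(A) = A/((-6*A)) = A*(-1/(6*A)) = -1/6)
L = -567 (L = 9*(-63) = -567)
G = 49782487/3 (G = (-18047 - 11211)*(-1/6 - 567) = -29258*(-3403/6) = 49782487/3 ≈ 1.6594e+7)
(50 - 48*41) + G = (50 - 48*41) + 49782487/3 = (50 - 1968) + 49782487/3 = -1918 + 49782487/3 = 49776733/3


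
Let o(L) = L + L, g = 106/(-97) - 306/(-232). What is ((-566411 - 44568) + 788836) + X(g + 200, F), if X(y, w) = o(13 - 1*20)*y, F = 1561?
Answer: 984852867/5626 ≈ 1.7505e+5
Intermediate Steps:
g = 2545/11252 (g = 106*(-1/97) - 306*(-1/232) = -106/97 + 153/116 = 2545/11252 ≈ 0.22618)
o(L) = 2*L
X(y, w) = -14*y (X(y, w) = (2*(13 - 1*20))*y = (2*(13 - 20))*y = (2*(-7))*y = -14*y)
((-566411 - 44568) + 788836) + X(g + 200, F) = ((-566411 - 44568) + 788836) - 14*(2545/11252 + 200) = (-610979 + 788836) - 14*2252945/11252 = 177857 - 15770615/5626 = 984852867/5626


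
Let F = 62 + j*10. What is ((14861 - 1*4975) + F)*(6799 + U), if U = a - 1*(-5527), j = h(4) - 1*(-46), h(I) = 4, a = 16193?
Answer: 297966512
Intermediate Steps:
j = 50 (j = 4 - 1*(-46) = 4 + 46 = 50)
U = 21720 (U = 16193 - 1*(-5527) = 16193 + 5527 = 21720)
F = 562 (F = 62 + 50*10 = 62 + 500 = 562)
((14861 - 1*4975) + F)*(6799 + U) = ((14861 - 1*4975) + 562)*(6799 + 21720) = ((14861 - 4975) + 562)*28519 = (9886 + 562)*28519 = 10448*28519 = 297966512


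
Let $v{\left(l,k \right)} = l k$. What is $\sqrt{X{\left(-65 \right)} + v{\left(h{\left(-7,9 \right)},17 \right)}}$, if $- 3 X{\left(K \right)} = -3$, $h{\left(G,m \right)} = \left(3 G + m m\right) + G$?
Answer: $\sqrt{902} \approx 30.033$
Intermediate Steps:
$h{\left(G,m \right)} = m^{2} + 4 G$ ($h{\left(G,m \right)} = \left(3 G + m^{2}\right) + G = \left(m^{2} + 3 G\right) + G = m^{2} + 4 G$)
$X{\left(K \right)} = 1$ ($X{\left(K \right)} = \left(- \frac{1}{3}\right) \left(-3\right) = 1$)
$v{\left(l,k \right)} = k l$
$\sqrt{X{\left(-65 \right)} + v{\left(h{\left(-7,9 \right)},17 \right)}} = \sqrt{1 + 17 \left(9^{2} + 4 \left(-7\right)\right)} = \sqrt{1 + 17 \left(81 - 28\right)} = \sqrt{1 + 17 \cdot 53} = \sqrt{1 + 901} = \sqrt{902}$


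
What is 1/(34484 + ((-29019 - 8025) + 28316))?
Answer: 1/25756 ≈ 3.8826e-5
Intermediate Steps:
1/(34484 + ((-29019 - 8025) + 28316)) = 1/(34484 + (-37044 + 28316)) = 1/(34484 - 8728) = 1/25756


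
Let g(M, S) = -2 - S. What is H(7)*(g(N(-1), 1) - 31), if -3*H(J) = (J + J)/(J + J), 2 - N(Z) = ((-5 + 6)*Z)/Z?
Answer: 34/3 ≈ 11.333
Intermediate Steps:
N(Z) = 1 (N(Z) = 2 - (-5 + 6)*Z/Z = 2 - 1*Z/Z = 2 - Z/Z = 2 - 1*1 = 2 - 1 = 1)
H(J) = -⅓ (H(J) = -(J + J)/(3*(J + J)) = -2*J/(3*(2*J)) = -2*J*1/(2*J)/3 = -⅓*1 = -⅓)
H(7)*(g(N(-1), 1) - 31) = -((-2 - 1*1) - 31)/3 = -((-2 - 1) - 31)/3 = -(-3 - 31)/3 = -⅓*(-34) = 34/3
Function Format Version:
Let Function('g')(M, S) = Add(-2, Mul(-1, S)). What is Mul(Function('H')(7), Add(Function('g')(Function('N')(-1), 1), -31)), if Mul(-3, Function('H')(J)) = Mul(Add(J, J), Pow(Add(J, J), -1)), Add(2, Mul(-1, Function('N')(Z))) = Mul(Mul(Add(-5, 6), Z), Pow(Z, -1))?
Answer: Rational(34, 3) ≈ 11.333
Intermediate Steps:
Function('N')(Z) = 1 (Function('N')(Z) = Add(2, Mul(-1, Mul(Mul(Add(-5, 6), Z), Pow(Z, -1)))) = Add(2, Mul(-1, Mul(Mul(1, Z), Pow(Z, -1)))) = Add(2, Mul(-1, Mul(Z, Pow(Z, -1)))) = Add(2, Mul(-1, 1)) = Add(2, -1) = 1)
Function('H')(J) = Rational(-1, 3) (Function('H')(J) = Mul(Rational(-1, 3), Mul(Add(J, J), Pow(Add(J, J), -1))) = Mul(Rational(-1, 3), Mul(Mul(2, J), Pow(Mul(2, J), -1))) = Mul(Rational(-1, 3), Mul(Mul(2, J), Mul(Rational(1, 2), Pow(J, -1)))) = Mul(Rational(-1, 3), 1) = Rational(-1, 3))
Mul(Function('H')(7), Add(Function('g')(Function('N')(-1), 1), -31)) = Mul(Rational(-1, 3), Add(Add(-2, Mul(-1, 1)), -31)) = Mul(Rational(-1, 3), Add(Add(-2, -1), -31)) = Mul(Rational(-1, 3), Add(-3, -31)) = Mul(Rational(-1, 3), -34) = Rational(34, 3)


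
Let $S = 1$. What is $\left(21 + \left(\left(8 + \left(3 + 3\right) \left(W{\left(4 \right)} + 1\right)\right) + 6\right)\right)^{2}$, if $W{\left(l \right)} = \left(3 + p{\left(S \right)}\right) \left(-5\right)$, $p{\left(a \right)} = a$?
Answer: $6241$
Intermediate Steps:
$W{\left(l \right)} = -20$ ($W{\left(l \right)} = \left(3 + 1\right) \left(-5\right) = 4 \left(-5\right) = -20$)
$\left(21 + \left(\left(8 + \left(3 + 3\right) \left(W{\left(4 \right)} + 1\right)\right) + 6\right)\right)^{2} = \left(21 + \left(\left(8 + \left(3 + 3\right) \left(-20 + 1\right)\right) + 6\right)\right)^{2} = \left(21 + \left(\left(8 + 6 \left(-19\right)\right) + 6\right)\right)^{2} = \left(21 + \left(\left(8 - 114\right) + 6\right)\right)^{2} = \left(21 + \left(-106 + 6\right)\right)^{2} = \left(21 - 100\right)^{2} = \left(-79\right)^{2} = 6241$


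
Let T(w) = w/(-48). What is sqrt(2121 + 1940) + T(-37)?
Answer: 37/48 + sqrt(4061) ≈ 64.497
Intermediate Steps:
T(w) = -w/48 (T(w) = w*(-1/48) = -w/48)
sqrt(2121 + 1940) + T(-37) = sqrt(2121 + 1940) - 1/48*(-37) = sqrt(4061) + 37/48 = 37/48 + sqrt(4061)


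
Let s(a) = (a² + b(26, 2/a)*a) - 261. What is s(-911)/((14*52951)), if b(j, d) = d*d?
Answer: 377910128/337668527 ≈ 1.1192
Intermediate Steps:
b(j, d) = d²
s(a) = -261 + a² + 4/a (s(a) = (a² + (2/a)²*a) - 261 = (a² + (4/a²)*a) - 261 = (a² + 4/a) - 261 = -261 + a² + 4/a)
s(-911)/((14*52951)) = (-261 + (-911)² + 4/(-911))/((14*52951)) = (-261 + 829921 + 4*(-1/911))/741314 = (-261 + 829921 - 4/911)*(1/741314) = (755820256/911)*(1/741314) = 377910128/337668527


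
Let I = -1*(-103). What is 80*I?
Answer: 8240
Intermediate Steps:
I = 103
80*I = 80*103 = 8240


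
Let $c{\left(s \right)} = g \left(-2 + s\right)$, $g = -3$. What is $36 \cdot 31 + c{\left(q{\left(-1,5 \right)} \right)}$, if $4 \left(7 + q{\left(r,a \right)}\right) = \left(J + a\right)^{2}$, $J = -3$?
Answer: $1140$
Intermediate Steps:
$q{\left(r,a \right)} = -7 + \frac{\left(-3 + a\right)^{2}}{4}$
$c{\left(s \right)} = 6 - 3 s$ ($c{\left(s \right)} = - 3 \left(-2 + s\right) = 6 - 3 s$)
$36 \cdot 31 + c{\left(q{\left(-1,5 \right)} \right)} = 36 \cdot 31 - \left(-6 + 3 \left(-7 + \frac{\left(-3 + 5\right)^{2}}{4}\right)\right) = 1116 - \left(-6 + 3 \left(-7 + \frac{2^{2}}{4}\right)\right) = 1116 - \left(-6 + 3 \left(-7 + \frac{1}{4} \cdot 4\right)\right) = 1116 - \left(-6 + 3 \left(-7 + 1\right)\right) = 1116 + \left(6 - -18\right) = 1116 + \left(6 + 18\right) = 1116 + 24 = 1140$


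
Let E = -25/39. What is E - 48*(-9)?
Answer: 16823/39 ≈ 431.36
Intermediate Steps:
E = -25/39 (E = -25*1/39 = -25/39 ≈ -0.64103)
E - 48*(-9) = -25/39 - 48*(-9) = -25/39 + 432 = 16823/39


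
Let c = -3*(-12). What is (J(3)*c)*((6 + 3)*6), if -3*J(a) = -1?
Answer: 648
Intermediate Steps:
c = 36
J(a) = ⅓ (J(a) = -⅓*(-1) = ⅓)
(J(3)*c)*((6 + 3)*6) = ((⅓)*36)*((6 + 3)*6) = 12*(9*6) = 12*54 = 648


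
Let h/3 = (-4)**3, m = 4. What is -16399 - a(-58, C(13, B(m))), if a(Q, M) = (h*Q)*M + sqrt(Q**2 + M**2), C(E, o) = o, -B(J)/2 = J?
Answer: 72689 - 2*sqrt(857) ≈ 72631.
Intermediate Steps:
B(J) = -2*J
h = -192 (h = 3*(-4)**3 = 3*(-64) = -192)
a(Q, M) = sqrt(M**2 + Q**2) - 192*M*Q (a(Q, M) = (-192*Q)*M + sqrt(Q**2 + M**2) = -192*M*Q + sqrt(M**2 + Q**2) = sqrt(M**2 + Q**2) - 192*M*Q)
-16399 - a(-58, C(13, B(m))) = -16399 - (sqrt((-2*4)**2 + (-58)**2) - 192*(-2*4)*(-58)) = -16399 - (sqrt((-8)**2 + 3364) - 192*(-8)*(-58)) = -16399 - (sqrt(64 + 3364) - 89088) = -16399 - (sqrt(3428) - 89088) = -16399 - (2*sqrt(857) - 89088) = -16399 - (-89088 + 2*sqrt(857)) = -16399 + (89088 - 2*sqrt(857)) = 72689 - 2*sqrt(857)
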